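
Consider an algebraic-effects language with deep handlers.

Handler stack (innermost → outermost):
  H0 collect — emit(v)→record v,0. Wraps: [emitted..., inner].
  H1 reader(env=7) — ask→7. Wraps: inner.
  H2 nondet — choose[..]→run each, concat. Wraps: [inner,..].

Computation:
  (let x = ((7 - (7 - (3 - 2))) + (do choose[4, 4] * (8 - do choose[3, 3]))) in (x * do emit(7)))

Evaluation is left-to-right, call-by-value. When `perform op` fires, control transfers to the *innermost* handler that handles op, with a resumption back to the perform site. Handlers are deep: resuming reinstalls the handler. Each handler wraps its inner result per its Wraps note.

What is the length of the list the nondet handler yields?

Answer: 4

Working:
choose[4, 4] @ H2
  branch[0] choose=4:
    choose[3, 3] @ H2
      branch[0] choose=3:
        emit(7) @ H0 ⇒ out+=7
        H0 returns [7, 0]
        H1 returns [7, 0]
        H2 returns [[7, 0]]
      branch[1] choose=3:
        emit(7) @ H0 ⇒ out+=7
        H0 returns [7, 0]
        H1 returns [7, 0]
        H2 returns [[7, 0]]
  branch[1] choose=4:
    choose[3, 3] @ H2
      branch[0] choose=3:
        emit(7) @ H0 ⇒ out+=7
        H0 returns [7, 0]
        H1 returns [7, 0]
        H2 returns [[7, 0]]
      branch[1] choose=3:
        emit(7) @ H0 ⇒ out+=7
        H0 returns [7, 0]
        H1 returns [7, 0]
        H2 returns [[7, 0]]
= [[7, 0], [7, 0], [7, 0], [7, 0]]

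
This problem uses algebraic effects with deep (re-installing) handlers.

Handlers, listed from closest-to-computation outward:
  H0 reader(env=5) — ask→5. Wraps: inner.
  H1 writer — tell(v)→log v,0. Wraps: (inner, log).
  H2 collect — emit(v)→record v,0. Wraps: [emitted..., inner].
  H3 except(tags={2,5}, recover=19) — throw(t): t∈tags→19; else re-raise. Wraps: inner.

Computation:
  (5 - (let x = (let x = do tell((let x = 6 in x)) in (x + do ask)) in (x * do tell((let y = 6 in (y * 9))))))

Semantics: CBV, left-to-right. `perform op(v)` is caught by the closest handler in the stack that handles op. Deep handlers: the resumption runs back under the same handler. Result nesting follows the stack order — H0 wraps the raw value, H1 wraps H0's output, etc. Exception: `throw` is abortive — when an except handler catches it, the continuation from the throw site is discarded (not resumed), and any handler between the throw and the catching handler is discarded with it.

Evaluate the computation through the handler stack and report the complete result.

Step-by-step:
tell(6) @ H1 ⇒ log+=6
ask @ H0 ⇒ 5
tell(54) @ H1 ⇒ log+=54
H0 returns 5
H1 returns (5, (6, 54))
H2 returns [(5, (6, 54))]
H3 returns [(5, (6, 54))]
= [(5, (6, 54))]

Answer: [(5, (6, 54))]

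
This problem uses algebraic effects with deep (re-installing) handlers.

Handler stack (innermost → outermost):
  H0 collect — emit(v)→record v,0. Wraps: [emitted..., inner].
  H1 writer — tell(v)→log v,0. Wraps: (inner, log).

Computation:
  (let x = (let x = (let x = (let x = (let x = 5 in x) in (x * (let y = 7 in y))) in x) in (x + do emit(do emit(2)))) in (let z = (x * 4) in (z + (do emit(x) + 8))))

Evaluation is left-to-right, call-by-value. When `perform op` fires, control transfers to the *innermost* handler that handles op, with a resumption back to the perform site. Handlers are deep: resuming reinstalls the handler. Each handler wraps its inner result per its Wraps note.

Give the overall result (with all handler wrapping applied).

Answer: ([2, 0, 35, 148], ())

Working:
emit(2) @ H0 ⇒ out+=2
emit(0) @ H0 ⇒ out+=0
emit(35) @ H0 ⇒ out+=35
H0 returns [2, 0, 35, 148]
H1 returns ([2, 0, 35, 148], ())
= ([2, 0, 35, 148], ())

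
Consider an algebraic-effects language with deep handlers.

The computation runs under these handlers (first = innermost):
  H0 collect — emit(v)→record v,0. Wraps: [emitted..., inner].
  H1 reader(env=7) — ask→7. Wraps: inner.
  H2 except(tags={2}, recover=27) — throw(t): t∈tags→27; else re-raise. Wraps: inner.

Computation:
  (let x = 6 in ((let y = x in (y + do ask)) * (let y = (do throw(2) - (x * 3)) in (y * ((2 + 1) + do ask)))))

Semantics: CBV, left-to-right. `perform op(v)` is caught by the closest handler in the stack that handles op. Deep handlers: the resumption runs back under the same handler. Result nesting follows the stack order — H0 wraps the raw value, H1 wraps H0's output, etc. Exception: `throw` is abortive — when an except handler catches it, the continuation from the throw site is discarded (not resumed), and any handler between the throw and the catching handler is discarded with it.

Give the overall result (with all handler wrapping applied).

Evaluation trace:
ask @ H1 ⇒ 7
throw(2) @ H2 caught ⇒ 27
= 27

Answer: 27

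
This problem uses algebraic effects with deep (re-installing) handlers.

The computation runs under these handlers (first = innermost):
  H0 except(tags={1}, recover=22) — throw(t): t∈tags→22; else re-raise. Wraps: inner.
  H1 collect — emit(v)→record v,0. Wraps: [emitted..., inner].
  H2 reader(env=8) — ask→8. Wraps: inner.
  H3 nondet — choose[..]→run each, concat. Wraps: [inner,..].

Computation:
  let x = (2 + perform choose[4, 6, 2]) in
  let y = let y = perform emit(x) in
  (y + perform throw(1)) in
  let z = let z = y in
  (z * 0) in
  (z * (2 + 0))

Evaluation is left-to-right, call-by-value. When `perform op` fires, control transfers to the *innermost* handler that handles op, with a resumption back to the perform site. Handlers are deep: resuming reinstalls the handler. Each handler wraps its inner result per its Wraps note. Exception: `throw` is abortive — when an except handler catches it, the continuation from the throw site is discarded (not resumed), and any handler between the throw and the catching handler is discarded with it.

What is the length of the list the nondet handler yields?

Answer: 3

Evaluation trace:
choose[4, 6, 2] @ H3
  branch[0] choose=4:
    emit(6) @ H1 ⇒ out+=6
    throw(1) @ H0 caught ⇒ 22
    H1 returns [6, 22]
    H2 returns [6, 22]
    H3 returns [[6, 22]]
  branch[1] choose=6:
    emit(8) @ H1 ⇒ out+=8
    throw(1) @ H0 caught ⇒ 22
    H1 returns [8, 22]
    H2 returns [8, 22]
    H3 returns [[8, 22]]
  branch[2] choose=2:
    emit(4) @ H1 ⇒ out+=4
    throw(1) @ H0 caught ⇒ 22
    H1 returns [4, 22]
    H2 returns [4, 22]
    H3 returns [[4, 22]]
= [[6, 22], [8, 22], [4, 22]]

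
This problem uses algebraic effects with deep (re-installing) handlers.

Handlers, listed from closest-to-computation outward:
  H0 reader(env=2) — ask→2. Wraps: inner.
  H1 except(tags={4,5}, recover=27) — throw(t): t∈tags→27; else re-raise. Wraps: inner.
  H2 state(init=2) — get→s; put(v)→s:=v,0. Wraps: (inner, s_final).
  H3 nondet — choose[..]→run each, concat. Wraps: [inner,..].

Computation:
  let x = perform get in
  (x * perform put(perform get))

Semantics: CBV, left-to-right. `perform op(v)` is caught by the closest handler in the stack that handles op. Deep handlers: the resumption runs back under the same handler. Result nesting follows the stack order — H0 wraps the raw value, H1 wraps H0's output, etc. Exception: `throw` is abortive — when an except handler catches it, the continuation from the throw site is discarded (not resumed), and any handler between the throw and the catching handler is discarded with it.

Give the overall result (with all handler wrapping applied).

Step-by-step:
get @ H2 ⇒ 2
get @ H2 ⇒ 2
put(2) @ H2 ⇒ s:=2
H0 returns 0
H1 returns 0
H2 returns (0, 2)
H3 returns [(0, 2)]
= [(0, 2)]

Answer: [(0, 2)]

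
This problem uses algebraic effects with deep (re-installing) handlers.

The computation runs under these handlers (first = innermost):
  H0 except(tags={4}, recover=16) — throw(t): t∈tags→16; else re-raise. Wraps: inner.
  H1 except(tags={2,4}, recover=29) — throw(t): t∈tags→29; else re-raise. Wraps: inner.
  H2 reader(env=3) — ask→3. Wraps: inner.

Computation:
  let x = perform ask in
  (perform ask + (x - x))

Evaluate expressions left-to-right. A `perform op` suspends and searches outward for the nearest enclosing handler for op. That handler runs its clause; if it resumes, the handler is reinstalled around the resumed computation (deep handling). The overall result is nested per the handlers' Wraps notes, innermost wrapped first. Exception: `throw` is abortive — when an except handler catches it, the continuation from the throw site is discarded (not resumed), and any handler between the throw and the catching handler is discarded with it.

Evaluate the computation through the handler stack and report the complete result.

Working:
ask @ H2 ⇒ 3
ask @ H2 ⇒ 3
H0 returns 3
H1 returns 3
H2 returns 3
= 3

Answer: 3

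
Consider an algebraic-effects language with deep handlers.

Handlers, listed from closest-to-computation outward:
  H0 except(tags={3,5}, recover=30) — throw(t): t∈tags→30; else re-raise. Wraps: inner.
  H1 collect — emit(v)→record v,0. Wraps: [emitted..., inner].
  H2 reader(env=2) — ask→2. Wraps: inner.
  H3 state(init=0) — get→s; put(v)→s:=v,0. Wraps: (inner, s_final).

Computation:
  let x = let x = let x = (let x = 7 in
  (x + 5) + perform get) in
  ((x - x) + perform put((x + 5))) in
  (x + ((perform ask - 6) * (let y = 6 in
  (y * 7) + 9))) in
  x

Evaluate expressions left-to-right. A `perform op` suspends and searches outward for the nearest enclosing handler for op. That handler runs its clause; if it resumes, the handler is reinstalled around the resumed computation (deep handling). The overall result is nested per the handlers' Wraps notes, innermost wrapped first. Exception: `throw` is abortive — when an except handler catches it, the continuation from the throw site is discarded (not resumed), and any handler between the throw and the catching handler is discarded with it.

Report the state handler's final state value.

Evaluation trace:
get @ H3 ⇒ 0
put(17) @ H3 ⇒ s:=17
ask @ H2 ⇒ 2
H0 returns -204
H1 returns [-204]
H2 returns [-204]
H3 returns ([-204], 17)
= ([-204], 17)

Answer: 17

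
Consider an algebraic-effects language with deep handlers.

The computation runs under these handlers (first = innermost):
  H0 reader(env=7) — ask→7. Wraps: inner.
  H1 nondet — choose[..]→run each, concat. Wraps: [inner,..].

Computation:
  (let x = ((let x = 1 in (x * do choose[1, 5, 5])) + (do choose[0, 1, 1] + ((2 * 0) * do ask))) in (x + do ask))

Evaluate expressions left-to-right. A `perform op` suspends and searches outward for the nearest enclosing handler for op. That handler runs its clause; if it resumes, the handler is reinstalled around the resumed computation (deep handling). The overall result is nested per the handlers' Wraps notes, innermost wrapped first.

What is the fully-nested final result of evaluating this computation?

Answer: [8, 9, 9, 12, 13, 13, 12, 13, 13]

Working:
choose[1, 5, 5] @ H1
  branch[0] choose=1:
    choose[0, 1, 1] @ H1
      branch[0] choose=0:
        ask @ H0 ⇒ 7
        ask @ H0 ⇒ 7
        H0 returns 8
        H1 returns [8]
      branch[1] choose=1:
        ask @ H0 ⇒ 7
        ask @ H0 ⇒ 7
        H0 returns 9
        H1 returns [9]
      branch[2] choose=1:
        ask @ H0 ⇒ 7
        ask @ H0 ⇒ 7
        H0 returns 9
        H1 returns [9]
  branch[1] choose=5:
    choose[0, 1, 1] @ H1
      branch[0] choose=0:
        ask @ H0 ⇒ 7
        ask @ H0 ⇒ 7
        H0 returns 12
        H1 returns [12]
      branch[1] choose=1:
        ask @ H0 ⇒ 7
        ask @ H0 ⇒ 7
        H0 returns 13
        H1 returns [13]
      branch[2] choose=1:
        ask @ H0 ⇒ 7
        ask @ H0 ⇒ 7
        H0 returns 13
        H1 returns [13]
  branch[2] choose=5:
    choose[0, 1, 1] @ H1
      branch[0] choose=0:
        ask @ H0 ⇒ 7
        ask @ H0 ⇒ 7
        H0 returns 12
        H1 returns [12]
      branch[1] choose=1:
        ask @ H0 ⇒ 7
        ask @ H0 ⇒ 7
        H0 returns 13
        H1 returns [13]
      branch[2] choose=1:
        ask @ H0 ⇒ 7
        ask @ H0 ⇒ 7
        H0 returns 13
        H1 returns [13]
= [8, 9, 9, 12, 13, 13, 12, 13, 13]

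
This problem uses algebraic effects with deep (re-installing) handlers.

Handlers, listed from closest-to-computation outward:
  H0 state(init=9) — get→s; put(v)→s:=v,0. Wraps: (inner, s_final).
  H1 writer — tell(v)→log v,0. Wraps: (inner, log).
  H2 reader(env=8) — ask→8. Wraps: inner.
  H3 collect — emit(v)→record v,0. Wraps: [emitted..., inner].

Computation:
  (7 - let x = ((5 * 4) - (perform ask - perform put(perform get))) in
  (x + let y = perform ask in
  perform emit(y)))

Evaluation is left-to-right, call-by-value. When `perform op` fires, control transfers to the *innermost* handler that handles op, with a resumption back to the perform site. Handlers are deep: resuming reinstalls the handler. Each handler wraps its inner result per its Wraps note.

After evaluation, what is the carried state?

Answer: 9

Step-by-step:
ask @ H2 ⇒ 8
get @ H0 ⇒ 9
put(9) @ H0 ⇒ s:=9
ask @ H2 ⇒ 8
emit(8) @ H3 ⇒ out+=8
H0 returns (-5, 9)
H1 returns ((-5, 9), ())
H2 returns ((-5, 9), ())
H3 returns [8, ((-5, 9), ())]
= [8, ((-5, 9), ())]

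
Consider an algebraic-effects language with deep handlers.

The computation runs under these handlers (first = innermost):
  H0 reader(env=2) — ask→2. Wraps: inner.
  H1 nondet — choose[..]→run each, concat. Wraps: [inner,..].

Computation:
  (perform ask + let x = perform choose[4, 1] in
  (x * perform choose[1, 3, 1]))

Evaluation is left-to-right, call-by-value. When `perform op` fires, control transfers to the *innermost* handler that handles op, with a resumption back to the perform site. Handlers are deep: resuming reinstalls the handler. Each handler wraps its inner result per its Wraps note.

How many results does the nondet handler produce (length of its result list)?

Answer: 6

Evaluation trace:
ask @ H0 ⇒ 2
choose[4, 1] @ H1
  branch[0] choose=4:
    choose[1, 3, 1] @ H1
      branch[0] choose=1:
        H0 returns 6
        H1 returns [6]
      branch[1] choose=3:
        H0 returns 14
        H1 returns [14]
      branch[2] choose=1:
        H0 returns 6
        H1 returns [6]
  branch[1] choose=1:
    choose[1, 3, 1] @ H1
      branch[0] choose=1:
        H0 returns 3
        H1 returns [3]
      branch[1] choose=3:
        H0 returns 5
        H1 returns [5]
      branch[2] choose=1:
        H0 returns 3
        H1 returns [3]
= [6, 14, 6, 3, 5, 3]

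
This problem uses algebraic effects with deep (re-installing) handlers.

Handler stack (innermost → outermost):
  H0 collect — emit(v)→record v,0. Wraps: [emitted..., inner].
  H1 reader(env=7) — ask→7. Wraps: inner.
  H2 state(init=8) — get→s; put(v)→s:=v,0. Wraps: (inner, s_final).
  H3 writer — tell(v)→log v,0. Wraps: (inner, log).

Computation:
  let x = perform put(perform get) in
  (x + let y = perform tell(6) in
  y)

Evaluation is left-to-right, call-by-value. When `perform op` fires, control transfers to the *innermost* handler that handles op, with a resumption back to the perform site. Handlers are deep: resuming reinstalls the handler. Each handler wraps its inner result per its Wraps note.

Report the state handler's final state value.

Answer: 8

Working:
get @ H2 ⇒ 8
put(8) @ H2 ⇒ s:=8
tell(6) @ H3 ⇒ log+=6
H0 returns [0]
H1 returns [0]
H2 returns ([0], 8)
H3 returns (([0], 8), (6))
= (([0], 8), (6))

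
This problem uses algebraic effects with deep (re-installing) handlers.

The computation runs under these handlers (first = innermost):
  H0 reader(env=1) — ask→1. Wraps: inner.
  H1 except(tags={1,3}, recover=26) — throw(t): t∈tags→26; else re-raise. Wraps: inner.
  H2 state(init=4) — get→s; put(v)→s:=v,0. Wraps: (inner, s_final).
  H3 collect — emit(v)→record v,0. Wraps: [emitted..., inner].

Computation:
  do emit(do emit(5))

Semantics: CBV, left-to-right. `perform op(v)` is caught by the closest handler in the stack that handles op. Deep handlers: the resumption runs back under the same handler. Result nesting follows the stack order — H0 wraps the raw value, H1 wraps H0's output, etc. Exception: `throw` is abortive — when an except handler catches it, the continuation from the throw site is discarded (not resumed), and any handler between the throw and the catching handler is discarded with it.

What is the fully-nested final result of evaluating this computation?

Answer: [5, 0, (0, 4)]

Working:
emit(5) @ H3 ⇒ out+=5
emit(0) @ H3 ⇒ out+=0
H0 returns 0
H1 returns 0
H2 returns (0, 4)
H3 returns [5, 0, (0, 4)]
= [5, 0, (0, 4)]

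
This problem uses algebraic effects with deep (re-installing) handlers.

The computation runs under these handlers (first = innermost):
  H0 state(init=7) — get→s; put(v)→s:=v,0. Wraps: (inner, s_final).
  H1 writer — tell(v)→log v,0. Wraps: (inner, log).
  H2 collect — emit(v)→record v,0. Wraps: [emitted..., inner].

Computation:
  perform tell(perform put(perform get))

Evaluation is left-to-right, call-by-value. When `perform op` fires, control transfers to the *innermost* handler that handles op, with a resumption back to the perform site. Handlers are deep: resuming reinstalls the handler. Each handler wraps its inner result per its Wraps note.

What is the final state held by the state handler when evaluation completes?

Evaluation trace:
get @ H0 ⇒ 7
put(7) @ H0 ⇒ s:=7
tell(0) @ H1 ⇒ log+=0
H0 returns (0, 7)
H1 returns ((0, 7), (0))
H2 returns [((0, 7), (0))]
= [((0, 7), (0))]

Answer: 7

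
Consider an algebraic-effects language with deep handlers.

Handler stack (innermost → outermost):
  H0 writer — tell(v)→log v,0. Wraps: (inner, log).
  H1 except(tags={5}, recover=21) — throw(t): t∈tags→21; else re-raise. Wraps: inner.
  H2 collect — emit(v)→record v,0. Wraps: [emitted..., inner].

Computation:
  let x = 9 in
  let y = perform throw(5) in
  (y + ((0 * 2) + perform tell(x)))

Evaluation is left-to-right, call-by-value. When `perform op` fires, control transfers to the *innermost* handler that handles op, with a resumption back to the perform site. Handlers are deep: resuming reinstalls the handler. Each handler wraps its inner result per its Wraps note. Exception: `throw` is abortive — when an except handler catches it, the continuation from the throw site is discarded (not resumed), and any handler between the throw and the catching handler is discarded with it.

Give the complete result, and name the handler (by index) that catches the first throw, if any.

Step-by-step:
throw(5) @ H1 caught ⇒ 21
H2 returns [21]
= [21]

Answer: [21] ; first throw caught by: H1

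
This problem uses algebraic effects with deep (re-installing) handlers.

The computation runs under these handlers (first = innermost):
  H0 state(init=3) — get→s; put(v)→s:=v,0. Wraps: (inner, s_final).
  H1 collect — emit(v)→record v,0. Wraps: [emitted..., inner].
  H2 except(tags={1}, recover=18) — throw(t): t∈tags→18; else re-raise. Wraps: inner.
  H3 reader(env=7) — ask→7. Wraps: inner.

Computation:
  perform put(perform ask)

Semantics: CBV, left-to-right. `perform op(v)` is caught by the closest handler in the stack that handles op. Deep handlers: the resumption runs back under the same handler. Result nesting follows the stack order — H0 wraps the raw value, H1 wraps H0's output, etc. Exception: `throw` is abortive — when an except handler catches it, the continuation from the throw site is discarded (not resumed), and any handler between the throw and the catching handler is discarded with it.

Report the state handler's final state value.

Step-by-step:
ask @ H3 ⇒ 7
put(7) @ H0 ⇒ s:=7
H0 returns (0, 7)
H1 returns [(0, 7)]
H2 returns [(0, 7)]
H3 returns [(0, 7)]
= [(0, 7)]

Answer: 7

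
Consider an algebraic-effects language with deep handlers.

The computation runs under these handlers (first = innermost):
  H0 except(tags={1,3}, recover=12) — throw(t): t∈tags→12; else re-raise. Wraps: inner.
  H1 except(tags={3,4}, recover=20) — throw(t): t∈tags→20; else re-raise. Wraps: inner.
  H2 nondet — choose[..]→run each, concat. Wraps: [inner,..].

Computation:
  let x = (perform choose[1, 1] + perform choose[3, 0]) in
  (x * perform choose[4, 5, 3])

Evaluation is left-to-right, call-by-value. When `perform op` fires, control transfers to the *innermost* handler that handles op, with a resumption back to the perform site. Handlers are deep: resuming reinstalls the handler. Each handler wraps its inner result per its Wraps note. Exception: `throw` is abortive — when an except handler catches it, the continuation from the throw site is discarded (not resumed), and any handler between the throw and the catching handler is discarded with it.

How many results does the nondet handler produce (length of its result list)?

Step-by-step:
choose[1, 1] @ H2
  branch[0] choose=1:
    choose[3, 0] @ H2
      branch[0] choose=3:
        choose[4, 5, 3] @ H2
          branch[0] choose=4:
            H0 returns 16
            H1 returns 16
            H2 returns [16]
          branch[1] choose=5:
            H0 returns 20
            H1 returns 20
            H2 returns [20]
          branch[2] choose=3:
            H0 returns 12
            H1 returns 12
            H2 returns [12]
      branch[1] choose=0:
        choose[4, 5, 3] @ H2
          branch[0] choose=4:
            H0 returns 4
            H1 returns 4
            H2 returns [4]
          branch[1] choose=5:
            H0 returns 5
            H1 returns 5
            H2 returns [5]
          branch[2] choose=3:
            H0 returns 3
            H1 returns 3
            H2 returns [3]
  branch[1] choose=1:
    choose[3, 0] @ H2
      branch[0] choose=3:
        choose[4, 5, 3] @ H2
          branch[0] choose=4:
            H0 returns 16
            H1 returns 16
            H2 returns [16]
          branch[1] choose=5:
            H0 returns 20
            H1 returns 20
            H2 returns [20]
          branch[2] choose=3:
            H0 returns 12
            H1 returns 12
            H2 returns [12]
      branch[1] choose=0:
        choose[4, 5, 3] @ H2
          branch[0] choose=4:
            H0 returns 4
            H1 returns 4
            H2 returns [4]
          branch[1] choose=5:
            H0 returns 5
            H1 returns 5
            H2 returns [5]
          branch[2] choose=3:
            H0 returns 3
            H1 returns 3
            H2 returns [3]
= [16, 20, 12, 4, 5, 3, 16, 20, 12, 4, 5, 3]

Answer: 12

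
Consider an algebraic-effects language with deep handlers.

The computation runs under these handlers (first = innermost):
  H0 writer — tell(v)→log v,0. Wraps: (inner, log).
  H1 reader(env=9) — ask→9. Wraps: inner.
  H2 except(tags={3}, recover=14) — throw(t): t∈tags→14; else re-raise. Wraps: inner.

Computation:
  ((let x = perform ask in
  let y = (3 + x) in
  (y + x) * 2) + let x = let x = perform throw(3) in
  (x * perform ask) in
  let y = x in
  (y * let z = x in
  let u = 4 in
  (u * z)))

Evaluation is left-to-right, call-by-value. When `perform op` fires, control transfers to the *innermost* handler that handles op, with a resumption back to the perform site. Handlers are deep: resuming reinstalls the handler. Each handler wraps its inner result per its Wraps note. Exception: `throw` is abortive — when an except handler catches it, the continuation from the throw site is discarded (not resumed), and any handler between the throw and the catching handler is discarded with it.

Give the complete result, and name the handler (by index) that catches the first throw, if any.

Evaluation trace:
ask @ H1 ⇒ 9
throw(3) @ H2 caught ⇒ 14
= 14

Answer: 14 ; first throw caught by: H2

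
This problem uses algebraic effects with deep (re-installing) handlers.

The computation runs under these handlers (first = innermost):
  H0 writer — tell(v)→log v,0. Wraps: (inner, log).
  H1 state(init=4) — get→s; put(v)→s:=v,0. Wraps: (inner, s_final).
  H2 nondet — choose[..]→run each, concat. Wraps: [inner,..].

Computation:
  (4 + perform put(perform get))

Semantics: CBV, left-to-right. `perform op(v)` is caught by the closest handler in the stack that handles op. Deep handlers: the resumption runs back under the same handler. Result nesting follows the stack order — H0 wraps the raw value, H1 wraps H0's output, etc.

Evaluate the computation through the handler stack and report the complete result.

Step-by-step:
get @ H1 ⇒ 4
put(4) @ H1 ⇒ s:=4
H0 returns (4, ())
H1 returns ((4, ()), 4)
H2 returns [((4, ()), 4)]
= [((4, ()), 4)]

Answer: [((4, ()), 4)]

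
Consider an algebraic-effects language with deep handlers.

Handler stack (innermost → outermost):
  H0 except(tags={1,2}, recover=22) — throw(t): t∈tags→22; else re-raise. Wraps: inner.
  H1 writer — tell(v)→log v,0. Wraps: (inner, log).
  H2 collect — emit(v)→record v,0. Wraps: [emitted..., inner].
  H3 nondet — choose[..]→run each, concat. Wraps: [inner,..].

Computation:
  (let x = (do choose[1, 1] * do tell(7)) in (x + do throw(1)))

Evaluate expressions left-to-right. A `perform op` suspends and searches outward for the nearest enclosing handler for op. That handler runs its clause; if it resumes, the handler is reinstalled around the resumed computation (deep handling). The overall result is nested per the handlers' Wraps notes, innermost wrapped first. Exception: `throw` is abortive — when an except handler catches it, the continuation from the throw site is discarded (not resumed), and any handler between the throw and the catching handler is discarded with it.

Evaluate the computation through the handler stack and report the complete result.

Answer: [[(22, (7))], [(22, (7))]]

Step-by-step:
choose[1, 1] @ H3
  branch[0] choose=1:
    tell(7) @ H1 ⇒ log+=7
    throw(1) @ H0 caught ⇒ 22
    H1 returns (22, (7))
    H2 returns [(22, (7))]
    H3 returns [[(22, (7))]]
  branch[1] choose=1:
    tell(7) @ H1 ⇒ log+=7
    throw(1) @ H0 caught ⇒ 22
    H1 returns (22, (7))
    H2 returns [(22, (7))]
    H3 returns [[(22, (7))]]
= [[(22, (7))], [(22, (7))]]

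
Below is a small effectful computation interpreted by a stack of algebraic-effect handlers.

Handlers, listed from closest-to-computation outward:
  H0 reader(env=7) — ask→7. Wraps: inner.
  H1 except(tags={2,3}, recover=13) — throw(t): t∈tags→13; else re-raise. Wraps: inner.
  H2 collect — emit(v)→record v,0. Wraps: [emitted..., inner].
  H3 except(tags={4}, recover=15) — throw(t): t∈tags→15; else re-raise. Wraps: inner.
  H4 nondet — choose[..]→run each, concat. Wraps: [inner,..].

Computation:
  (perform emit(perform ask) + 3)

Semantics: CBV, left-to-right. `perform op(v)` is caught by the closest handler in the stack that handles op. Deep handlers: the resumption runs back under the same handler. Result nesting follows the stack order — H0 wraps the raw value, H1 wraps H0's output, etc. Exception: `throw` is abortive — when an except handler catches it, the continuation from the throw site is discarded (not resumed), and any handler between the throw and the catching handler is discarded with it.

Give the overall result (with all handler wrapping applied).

Step-by-step:
ask @ H0 ⇒ 7
emit(7) @ H2 ⇒ out+=7
H0 returns 3
H1 returns 3
H2 returns [7, 3]
H3 returns [7, 3]
H4 returns [[7, 3]]
= [[7, 3]]

Answer: [[7, 3]]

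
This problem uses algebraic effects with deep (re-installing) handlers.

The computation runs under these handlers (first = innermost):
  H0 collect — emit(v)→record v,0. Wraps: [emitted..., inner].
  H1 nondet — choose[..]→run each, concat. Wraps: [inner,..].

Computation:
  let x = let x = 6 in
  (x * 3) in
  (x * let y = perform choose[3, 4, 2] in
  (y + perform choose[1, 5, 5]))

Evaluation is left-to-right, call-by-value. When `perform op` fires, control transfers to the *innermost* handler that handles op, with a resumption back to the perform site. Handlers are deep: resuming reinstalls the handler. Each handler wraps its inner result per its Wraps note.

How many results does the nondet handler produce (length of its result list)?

Answer: 9

Evaluation trace:
choose[3, 4, 2] @ H1
  branch[0] choose=3:
    choose[1, 5, 5] @ H1
      branch[0] choose=1:
        H0 returns [72]
        H1 returns [[72]]
      branch[1] choose=5:
        H0 returns [144]
        H1 returns [[144]]
      branch[2] choose=5:
        H0 returns [144]
        H1 returns [[144]]
  branch[1] choose=4:
    choose[1, 5, 5] @ H1
      branch[0] choose=1:
        H0 returns [90]
        H1 returns [[90]]
      branch[1] choose=5:
        H0 returns [162]
        H1 returns [[162]]
      branch[2] choose=5:
        H0 returns [162]
        H1 returns [[162]]
  branch[2] choose=2:
    choose[1, 5, 5] @ H1
      branch[0] choose=1:
        H0 returns [54]
        H1 returns [[54]]
      branch[1] choose=5:
        H0 returns [126]
        H1 returns [[126]]
      branch[2] choose=5:
        H0 returns [126]
        H1 returns [[126]]
= [[72], [144], [144], [90], [162], [162], [54], [126], [126]]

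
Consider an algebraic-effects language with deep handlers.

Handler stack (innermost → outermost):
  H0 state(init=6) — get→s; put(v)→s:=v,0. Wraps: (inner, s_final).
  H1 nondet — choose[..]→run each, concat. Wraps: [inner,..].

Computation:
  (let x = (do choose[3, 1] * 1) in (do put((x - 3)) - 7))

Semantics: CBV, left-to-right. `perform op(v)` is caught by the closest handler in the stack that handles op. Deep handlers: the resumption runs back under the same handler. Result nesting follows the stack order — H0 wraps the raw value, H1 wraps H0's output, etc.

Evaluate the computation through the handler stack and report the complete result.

Working:
choose[3, 1] @ H1
  branch[0] choose=3:
    put(0) @ H0 ⇒ s:=0
    H0 returns (-7, 0)
    H1 returns [(-7, 0)]
  branch[1] choose=1:
    put(-2) @ H0 ⇒ s:=-2
    H0 returns (-7, -2)
    H1 returns [(-7, -2)]
= [(-7, 0), (-7, -2)]

Answer: [(-7, 0), (-7, -2)]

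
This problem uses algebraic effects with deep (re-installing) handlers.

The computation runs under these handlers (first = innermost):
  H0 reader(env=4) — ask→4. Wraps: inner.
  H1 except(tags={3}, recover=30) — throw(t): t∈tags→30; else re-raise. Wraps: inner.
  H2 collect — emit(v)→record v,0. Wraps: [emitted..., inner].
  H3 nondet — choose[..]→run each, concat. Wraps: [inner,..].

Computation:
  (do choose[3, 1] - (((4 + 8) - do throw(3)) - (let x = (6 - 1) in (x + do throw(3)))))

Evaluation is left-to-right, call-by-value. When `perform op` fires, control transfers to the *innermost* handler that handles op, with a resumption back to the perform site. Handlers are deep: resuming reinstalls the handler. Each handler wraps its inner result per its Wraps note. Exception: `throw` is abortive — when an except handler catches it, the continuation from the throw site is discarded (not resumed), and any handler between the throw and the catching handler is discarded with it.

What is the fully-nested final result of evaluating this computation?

Step-by-step:
choose[3, 1] @ H3
  branch[0] choose=3:
    throw(3) @ H1 caught ⇒ 30
    H2 returns [30]
    H3 returns [[30]]
  branch[1] choose=1:
    throw(3) @ H1 caught ⇒ 30
    H2 returns [30]
    H3 returns [[30]]
= [[30], [30]]

Answer: [[30], [30]]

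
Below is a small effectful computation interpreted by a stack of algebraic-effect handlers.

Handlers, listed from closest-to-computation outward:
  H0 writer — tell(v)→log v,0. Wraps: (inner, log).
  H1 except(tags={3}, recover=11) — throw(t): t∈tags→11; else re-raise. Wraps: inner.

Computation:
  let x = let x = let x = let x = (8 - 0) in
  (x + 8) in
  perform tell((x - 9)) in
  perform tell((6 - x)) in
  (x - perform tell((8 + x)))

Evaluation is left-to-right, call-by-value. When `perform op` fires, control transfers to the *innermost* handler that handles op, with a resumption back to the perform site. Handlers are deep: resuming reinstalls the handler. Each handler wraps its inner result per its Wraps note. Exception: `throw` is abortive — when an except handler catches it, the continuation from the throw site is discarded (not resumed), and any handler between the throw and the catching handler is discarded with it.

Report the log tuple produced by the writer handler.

Answer: (7, 6, 8)

Evaluation trace:
tell(7) @ H0 ⇒ log+=7
tell(6) @ H0 ⇒ log+=6
tell(8) @ H0 ⇒ log+=8
H0 returns (0, (7, 6, 8))
H1 returns (0, (7, 6, 8))
= (0, (7, 6, 8))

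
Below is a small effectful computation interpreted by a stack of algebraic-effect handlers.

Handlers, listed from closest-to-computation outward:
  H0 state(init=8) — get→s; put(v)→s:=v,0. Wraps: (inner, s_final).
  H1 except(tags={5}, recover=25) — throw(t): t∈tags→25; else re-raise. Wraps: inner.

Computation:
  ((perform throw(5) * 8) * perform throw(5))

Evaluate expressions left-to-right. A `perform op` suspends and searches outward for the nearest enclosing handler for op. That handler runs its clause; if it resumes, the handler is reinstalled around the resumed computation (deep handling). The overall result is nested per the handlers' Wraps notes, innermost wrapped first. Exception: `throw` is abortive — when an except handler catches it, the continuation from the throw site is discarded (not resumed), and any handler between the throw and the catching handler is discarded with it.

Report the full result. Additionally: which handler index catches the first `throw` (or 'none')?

Answer: 25 ; first throw caught by: H1

Working:
throw(5) @ H1 caught ⇒ 25
= 25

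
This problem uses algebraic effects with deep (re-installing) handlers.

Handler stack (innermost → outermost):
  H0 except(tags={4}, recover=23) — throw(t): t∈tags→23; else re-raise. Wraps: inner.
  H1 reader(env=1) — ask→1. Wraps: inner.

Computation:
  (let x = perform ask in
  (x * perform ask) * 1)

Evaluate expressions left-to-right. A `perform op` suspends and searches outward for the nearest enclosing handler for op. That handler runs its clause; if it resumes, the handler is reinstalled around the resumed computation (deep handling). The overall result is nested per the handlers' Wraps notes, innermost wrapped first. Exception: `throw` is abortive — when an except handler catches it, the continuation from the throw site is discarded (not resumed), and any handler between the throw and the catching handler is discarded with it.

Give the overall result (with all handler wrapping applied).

Evaluation trace:
ask @ H1 ⇒ 1
ask @ H1 ⇒ 1
H0 returns 1
H1 returns 1
= 1

Answer: 1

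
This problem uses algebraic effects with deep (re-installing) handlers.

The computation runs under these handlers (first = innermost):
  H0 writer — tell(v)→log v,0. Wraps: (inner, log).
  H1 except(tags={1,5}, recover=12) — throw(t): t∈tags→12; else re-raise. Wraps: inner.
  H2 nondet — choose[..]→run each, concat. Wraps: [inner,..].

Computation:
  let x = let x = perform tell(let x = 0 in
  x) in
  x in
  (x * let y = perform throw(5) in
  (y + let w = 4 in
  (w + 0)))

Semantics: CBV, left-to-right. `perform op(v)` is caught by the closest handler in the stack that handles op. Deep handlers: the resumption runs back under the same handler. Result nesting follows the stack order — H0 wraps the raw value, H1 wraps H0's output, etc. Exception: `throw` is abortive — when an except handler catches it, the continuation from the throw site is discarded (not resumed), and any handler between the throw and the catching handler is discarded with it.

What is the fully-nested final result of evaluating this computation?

Evaluation trace:
tell(0) @ H0 ⇒ log+=0
throw(5) @ H1 caught ⇒ 12
H2 returns [12]
= [12]

Answer: [12]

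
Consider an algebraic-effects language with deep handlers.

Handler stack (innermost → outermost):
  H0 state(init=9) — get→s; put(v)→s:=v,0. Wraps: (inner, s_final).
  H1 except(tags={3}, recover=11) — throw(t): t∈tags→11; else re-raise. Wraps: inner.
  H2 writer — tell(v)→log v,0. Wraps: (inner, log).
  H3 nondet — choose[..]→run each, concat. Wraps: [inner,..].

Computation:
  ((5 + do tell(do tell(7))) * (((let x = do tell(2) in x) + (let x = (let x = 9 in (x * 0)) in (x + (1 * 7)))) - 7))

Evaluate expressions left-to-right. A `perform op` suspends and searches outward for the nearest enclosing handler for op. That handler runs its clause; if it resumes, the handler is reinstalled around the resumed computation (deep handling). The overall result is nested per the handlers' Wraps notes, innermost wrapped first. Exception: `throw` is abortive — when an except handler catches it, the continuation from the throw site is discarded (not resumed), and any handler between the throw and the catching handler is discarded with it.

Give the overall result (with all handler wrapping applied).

Answer: [((0, 9), (7, 0, 2))]

Step-by-step:
tell(7) @ H2 ⇒ log+=7
tell(0) @ H2 ⇒ log+=0
tell(2) @ H2 ⇒ log+=2
H0 returns (0, 9)
H1 returns (0, 9)
H2 returns ((0, 9), (7, 0, 2))
H3 returns [((0, 9), (7, 0, 2))]
= [((0, 9), (7, 0, 2))]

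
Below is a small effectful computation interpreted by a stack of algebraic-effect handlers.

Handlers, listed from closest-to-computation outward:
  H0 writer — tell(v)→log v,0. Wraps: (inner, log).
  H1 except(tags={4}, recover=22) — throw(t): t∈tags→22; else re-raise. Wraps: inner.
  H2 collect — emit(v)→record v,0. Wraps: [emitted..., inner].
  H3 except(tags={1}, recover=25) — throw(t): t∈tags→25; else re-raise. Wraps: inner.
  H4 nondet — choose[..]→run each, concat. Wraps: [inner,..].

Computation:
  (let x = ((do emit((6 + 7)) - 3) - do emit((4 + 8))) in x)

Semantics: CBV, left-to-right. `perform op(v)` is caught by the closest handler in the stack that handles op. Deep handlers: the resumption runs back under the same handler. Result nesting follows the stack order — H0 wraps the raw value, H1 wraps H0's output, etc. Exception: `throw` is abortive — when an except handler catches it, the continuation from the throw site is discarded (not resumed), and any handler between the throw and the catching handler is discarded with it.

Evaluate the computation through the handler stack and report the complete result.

Answer: [[13, 12, (-3, ())]]

Step-by-step:
emit(13) @ H2 ⇒ out+=13
emit(12) @ H2 ⇒ out+=12
H0 returns (-3, ())
H1 returns (-3, ())
H2 returns [13, 12, (-3, ())]
H3 returns [13, 12, (-3, ())]
H4 returns [[13, 12, (-3, ())]]
= [[13, 12, (-3, ())]]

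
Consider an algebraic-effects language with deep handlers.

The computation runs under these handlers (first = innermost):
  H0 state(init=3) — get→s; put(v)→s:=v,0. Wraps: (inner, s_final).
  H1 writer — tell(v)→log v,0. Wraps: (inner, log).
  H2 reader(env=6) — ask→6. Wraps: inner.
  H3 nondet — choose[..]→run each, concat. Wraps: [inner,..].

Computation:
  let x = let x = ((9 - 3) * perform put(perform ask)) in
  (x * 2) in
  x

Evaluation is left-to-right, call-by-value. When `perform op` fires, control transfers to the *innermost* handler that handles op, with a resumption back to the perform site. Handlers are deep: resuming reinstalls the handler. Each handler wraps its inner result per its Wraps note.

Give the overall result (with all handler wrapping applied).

Step-by-step:
ask @ H2 ⇒ 6
put(6) @ H0 ⇒ s:=6
H0 returns (0, 6)
H1 returns ((0, 6), ())
H2 returns ((0, 6), ())
H3 returns [((0, 6), ())]
= [((0, 6), ())]

Answer: [((0, 6), ())]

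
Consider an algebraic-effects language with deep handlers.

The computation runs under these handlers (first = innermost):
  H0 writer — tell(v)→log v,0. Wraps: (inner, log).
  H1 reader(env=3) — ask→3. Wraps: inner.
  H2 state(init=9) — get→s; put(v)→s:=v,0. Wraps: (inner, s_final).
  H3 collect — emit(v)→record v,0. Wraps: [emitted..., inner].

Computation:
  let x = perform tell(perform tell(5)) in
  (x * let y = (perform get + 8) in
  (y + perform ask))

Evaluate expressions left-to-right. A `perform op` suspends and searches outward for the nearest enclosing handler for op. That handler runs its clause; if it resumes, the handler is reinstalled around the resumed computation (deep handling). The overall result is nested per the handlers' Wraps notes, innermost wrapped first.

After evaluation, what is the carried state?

Answer: 9

Step-by-step:
tell(5) @ H0 ⇒ log+=5
tell(0) @ H0 ⇒ log+=0
get @ H2 ⇒ 9
ask @ H1 ⇒ 3
H0 returns (0, (5, 0))
H1 returns (0, (5, 0))
H2 returns ((0, (5, 0)), 9)
H3 returns [((0, (5, 0)), 9)]
= [((0, (5, 0)), 9)]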